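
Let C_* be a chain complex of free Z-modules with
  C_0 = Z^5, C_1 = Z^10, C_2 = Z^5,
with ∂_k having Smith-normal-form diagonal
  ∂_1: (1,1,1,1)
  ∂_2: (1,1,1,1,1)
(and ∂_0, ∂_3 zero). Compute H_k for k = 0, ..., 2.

H_0: b_0 = 5 − 0 − 4 = 1; torsion from ∂_1 factors > 1: none. So H_0 ≅ Z.
H_1: b_1 = 10 − 4 − 5 = 1; torsion from ∂_2 factors > 1: none. So H_1 ≅ Z.
H_2: b_2 = 5 − 5 − 0 = 0; torsion from ∂_3 factors > 1: none. So H_2 ≅ 0.

H_0 ≅ Z,  H_1 ≅ Z,  H_2 = 0.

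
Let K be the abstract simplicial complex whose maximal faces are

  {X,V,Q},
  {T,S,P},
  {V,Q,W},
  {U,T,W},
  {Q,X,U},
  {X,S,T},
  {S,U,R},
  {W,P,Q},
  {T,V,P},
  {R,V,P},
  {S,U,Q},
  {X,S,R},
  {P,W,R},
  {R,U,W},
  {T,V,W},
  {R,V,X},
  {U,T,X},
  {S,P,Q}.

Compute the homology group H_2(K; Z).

Take the total order P < Q < R < S < T < U < V < W < X on the vertex set. Then K (dimension 2) consists of the simplices:

  0-simplices (9): P, Q, R, S, T, U, V, W, X
  1-simplices (27): PQ, PR, PS, PT, PV, PW, QS, QU, QV, QW, QX, RS, RU, RV, RW, RX, ST, SU, SX, TU, TV, TW, TX, UW, UX, VW, VX
  2-simplices (18): PQS, PQW, PRV, PRW, PST, PTV, QSU, QUX, QVW, QVX, RSU, RSX, RUW, RVX, STX, TUW, TUX, TVW

giving chain groups C_0 ≅ Z^9, C_1 ≅ Z^27, C_2 ≅ Z^18.

The boundary map ∂_1: C_1 → C_0 is given by ∂[p,q] = [q] − [p]. For instance
  ∂PQ = Q − P.
The resulting 9×27 matrix has rank 8, and its Smith normal form has invariant factors (1,1,1,1,1,1,1,1).

∂_2: C_2 → C_1 acts by ∂[p,q,r] = [q,r] − [p,r] + [p,q]. For instance
  ∂TVW = VW − TW + TV,
  ∂RVX = VX − RX + RV.
The resulting 27×18 matrix has rank 18, and its Smith normal form has invariant factors (1,1,1,1,1,1,1,1,1,1,1,1,1,1,1,1,1,2).

Computing H_k = (kernel of ∂_k) / (image of ∂_{k+1}):

  H_2: rank ker ∂_2 − rank ∂_3 = (18 − 18) − 0 = 0, and there is no ∂_3, so H_2 = 0.

(K is a triangulation of the Klein bottle.)

H_2 = 0.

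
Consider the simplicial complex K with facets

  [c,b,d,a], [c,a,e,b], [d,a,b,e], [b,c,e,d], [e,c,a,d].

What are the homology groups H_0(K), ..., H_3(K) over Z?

H_0 = Z,  H_1 = 0,  H_2 = 0,  H_3 = Z.

Take the total order a < b < c < d < e on the vertex set. Then K (dimension 3) consists of the simplices:

  0-simplices (5): a, b, c, d, e
  1-simplices (10): ab, ac, ad, ae, bc, bd, be, cd, ce, de
  2-simplices (10): abc, abd, abe, acd, ace, ade, bcd, bce, bde, cde
  3-simplices (5): abcd, abce, abde, acde, bcde

Hence C_0 ≅ Z^5, C_1 ≅ Z^10, C_2 ≅ Z^10, C_3 ≅ Z^5.

∂_1: C_1 → C_0 maps an edge to its endpoints' difference, ∂[p,q] = q − p. For instance
  ∂ac = c − a.
The 5×10 boundary matrix has rank 4 and Smith normal form diag(1,1,1,1).

The boundary map ∂_2: C_2 → C_1 maps a triangle to the signed sum of its edges. For instance
  ∂abd = bd − ad + ab,
  ∂abe = be − ae + ab.
As a 10×10 matrix over Z this has rank 6, with invariant factors (1,1,1,1,1,1).

∂_3: C_3 → C_2 sends each 3-simplex σ to the alternating sum Σ_i (−1)^i (σ with its i-th vertex removed). For instance
  ∂abde = bde − ade + abe − abd,
  ∂abcd = bcd − acd + abd − abc.
This gives a 10×5 integer matrix of rank 4; reducing to Smith normal form yields diagonal entries (1,1,1,1).

From H_k ≅ ker(∂_k) / im(∂_{k+1}) we obtain:

  H_0: rank C_0 − rank ∂_1 = 5 − 4 = 1, and the invariant factors of ∂_1 are all 1, so H_0 = Z.
  H_1: rank ker ∂_1 − rank ∂_2 = (10 − 4) − 6 = 0, and the invariant factors of ∂_2 are all 1, so H_1 = 0.
  H_2: rank ker ∂_2 − rank ∂_3 = (10 − 6) − 4 = 0, and the invariant factors of ∂_3 are all 1, so H_2 = 0.
  H_3: rank ker ∂_3 − rank ∂_4 = (5 − 4) − 0 = 1, and there is no ∂_4, so H_3 = Z.

As a check, the Euler characteristic is 5 − 10 + 10 − 5 = 0, which agrees with 1 − 0 + 0 − 1 = 0.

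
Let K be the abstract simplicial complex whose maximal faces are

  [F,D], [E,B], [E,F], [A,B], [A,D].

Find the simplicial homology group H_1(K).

H_1 = Z.

Order the vertices as A < B < D < E < F. Listing each simplex with vertices in this order, K has dimension 1 with simplices:

  0-simplices (5): A, B, D, E, F
  1-simplices (5): AB, AD, BE, DF, EF

giving chain groups C_0 ≅ Z^5, C_1 ≅ Z^5.

Boundary ∂_1: C_1 → C_0 sends each edge [p,q] (with p < q) to q − p.
As a 5×5 matrix over Z this has rank 4, with invariant factors (1,1,1,1).

Reading off H_k = ker ∂_k / im ∂_{k+1}:

  H_1: rank ker ∂_1 − rank ∂_2 = (5 − 4) − 0 = 1, and there is no ∂_2, so H_1 = Z.

(K is a triangulation of the circle S^1.)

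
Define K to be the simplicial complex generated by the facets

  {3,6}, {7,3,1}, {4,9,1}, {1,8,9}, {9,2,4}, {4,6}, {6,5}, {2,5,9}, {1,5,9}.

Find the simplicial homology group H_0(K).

K has 9 vertices, 16 edges, 6 triangles.
rank ∂_0 = 0, rank ∂_1 = 8 ⇒ b_0 = 9 − 0 − 8 = 1; all invariant factors of ∂_1 are 1 so no torsion. So H_0 ≅ Z.

H_0 ≅ Z.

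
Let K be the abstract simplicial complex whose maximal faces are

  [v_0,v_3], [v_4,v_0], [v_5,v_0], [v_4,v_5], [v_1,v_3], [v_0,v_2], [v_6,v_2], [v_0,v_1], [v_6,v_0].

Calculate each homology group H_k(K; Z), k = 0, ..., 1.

Take the total order v_0 < v_1 < v_2 < v_3 < v_4 < v_5 < v_6 on the vertex set. Then K (dimension 1) consists of the simplices:

  0-simplices (7): [v_0], [v_1], [v_2], [v_3], [v_4], [v_5], [v_6]
  1-simplices (9): [v_0,v_1], [v_0,v_2], [v_0,v_3], [v_0,v_4], [v_0,v_5], [v_0,v_6], [v_1,v_3], [v_2,v_6], [v_4,v_5]

Hence C_0 ≅ Z^7, C_1 ≅ Z^9.

Boundary ∂_1: C_1 → C_0 sends each edge [p,q] (with p < q) to q − p.
This gives a 7×9 integer matrix of rank 6; reducing to Smith normal form yields diagonal entries (1,1,1,1,1,1).

Computing H_k = (kernel of ∂_k) / (image of ∂_{k+1}):

  H_0: rank C_0 − rank ∂_1 = 7 − 6 = 1, and the invariant factors of ∂_1 are all 1, so H_0 ≅ Z.
  H_1: rank ker ∂_1 − rank ∂_2 = (9 − 6) − 0 = 3, and there is no ∂_2, so H_1 ≅ Z^3.

As a check, the Euler characteristic is 7 − 9 = -2, which agrees with 1 − 3 = -2.
(K is a triangulation of a wedge of 3 circles.)

H_0 ≅ Z,  H_1 ≅ Z^3.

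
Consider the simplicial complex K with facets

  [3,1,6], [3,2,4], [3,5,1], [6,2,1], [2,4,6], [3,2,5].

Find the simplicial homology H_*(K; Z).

H_0 ≅ Z,  H_1 ≅ Z,  H_2 = 0.

Fix the vertex order 1 < 2 < 3 < 4 < 5 < 6 and write every simplex with vertices in increasing order. Then dim K = 2 and the simplices of K are:

  0-simplices (6): [1], [2], [3], [4], [5], [6]
  1-simplices (12): [1,2], [1,3], [1,5], [1,6], [2,3], [2,4], [2,5], [2,6], [3,4], [3,5], [3,6], [4,6]
  2-simplices (6): [1,2,6], [1,3,5], [1,3,6], [2,3,4], [2,3,5], [2,4,6]

Hence C_0 ≅ Z^6, C_1 ≅ Z^12, C_2 ≅ Z^6.

Boundary ∂_1: C_1 → C_0 sends each edge [p,q] (with p < q) to q − p. For instance
  ∂[2,4] = [4] − [2].
This gives a 6×12 integer matrix of rank 5; reducing to Smith normal form yields diagonal entries (1,1,1,1,1).

Boundary ∂_2: C_2 → C_1 acts by ∂[p,q,r] = [q,r] − [p,r] + [p,q]. For instance
  ∂[2,3,5] = [3,5] − [2,5] + [2,3],
  ∂[2,3,4] = [3,4] − [2,4] + [2,3].
The resulting 12×6 matrix has rank 6, and its Smith normal form has invariant factors (1,1,1,1,1,1).

Reading off H_k = ker ∂_k / im ∂_{k+1}:

  H_0: rank C_0 − rank ∂_1 = 6 − 5 = 1, and the invariant factors of ∂_1 are all 1, so H_0 = Z.
  H_1: rank ker ∂_1 − rank ∂_2 = (12 − 5) − 6 = 1, and the invariant factors of ∂_2 are all 1, so H_1 = Z.
  H_2: rank ker ∂_2 − rank ∂_3 = (6 − 6) − 0 = 0, and there is no ∂_3, so H_2 = 0.

As a check, the Euler characteristic is 6 − 12 + 6 = 0, which agrees with 1 − 1 + 0 = 0.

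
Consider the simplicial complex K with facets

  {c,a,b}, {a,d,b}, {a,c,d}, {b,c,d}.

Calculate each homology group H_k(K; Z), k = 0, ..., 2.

H_0 = Z,  H_1 = 0,  H_2 = Z.

We work with the vertex ordering a < b < c < d. The simplices of K, each written with vertices in increasing order, are:

  0-simplices (4): a, b, c, d
  1-simplices (6): ab, ac, ad, bc, bd, cd
  2-simplices (4): abc, abd, acd, bcd

so the chain groups are C_0 ≅ Z^4, C_1 ≅ Z^6, C_2 ≅ Z^4.

Boundary ∂_1: C_1 → C_0 sends each edge [p,q] (with p < q) to q − p.
The resulting 4×6 matrix has rank 3, and its Smith normal form has invariant factors (1,1,1).

The boundary map ∂_2: C_2 → C_1 acts by ∂[p,q,r] = [q,r] − [p,r] + [p,q]. For instance
  ∂bcd = cd − bd + bc,
  ∂abc = bc − ac + ab.
This gives a 6×4 integer matrix of rank 3; reducing to Smith normal form yields diagonal entries (1,1,1).

From H_k ≅ ker(∂_k) / im(∂_{k+1}) we obtain:

  H_0: rank C_0 − rank ∂_1 = 4 − 3 = 1, and the invariant factors of ∂_1 are all 1, so H_0 ≅ Z.
  H_1: rank ker ∂_1 − rank ∂_2 = (6 − 3) − 3 = 0, and the invariant factors of ∂_2 are all 1, so H_1 ≅ 0.
  H_2: rank ker ∂_2 − rank ∂_3 = (4 − 3) − 0 = 1, and there is no ∂_3, so H_2 ≅ Z.

(K is a triangulation of the 2-sphere S^2.)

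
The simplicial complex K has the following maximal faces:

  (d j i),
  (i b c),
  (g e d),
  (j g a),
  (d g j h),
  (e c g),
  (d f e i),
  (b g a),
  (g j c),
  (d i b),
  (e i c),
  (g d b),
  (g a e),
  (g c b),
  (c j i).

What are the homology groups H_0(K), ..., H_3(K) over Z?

H_0 = Z,  H_1 = 0,  H_2 = Z^2,  H_3 = 0.

Fix the vertex order a < b < c < d < e < f < g < h < i < j and write every simplex with vertices in increasing order. Then dim K = 3 and the simplices of K are:

  0-simplices (10): a, b, c, d, e, f, g, h, i, j
  1-simplices (26): ab, ae, ag, aj, bc, bd, bg, bi, ce, cg, ci, cj, de, df, dg, dh, di, dj, ef, eg, ei, fi, gh, gj, hj, ij
  2-simplices (21): abg, aeg, agj, bcg, bci, bdg, bdi, ceg, cei, cgj, cij, def, deg, dei, dfi, dgh, dgj, dhj, dij, efi, ghj
  3-simplices (2): defi, dghj

so the chain groups are C_0 ≅ Z^10, C_1 ≅ Z^26, C_2 ≅ Z^21, C_3 ≅ Z^2.

∂_1: C_1 → C_0 sends each edge [p,q] (with p < q) to q − p.
The resulting 10×26 matrix has rank 9, and its Smith normal form has invariant factors (1,1,1,1,1,1,1,1,1).

The boundary map ∂_2: C_2 → C_1 maps a triangle to the signed sum of its edges. For instance
  ∂deg = eg − dg + de,
  ∂bci = ci − bi + bc.
The resulting 26×21 matrix has rank 17, and its Smith normal form has invariant factors (1,1,1,1,1,1,1,1,1,1,1,1,1,1,1,1,1).

∂_3: C_3 → C_2 sends each 3-simplex σ to the alternating sum Σ_i (−1)^i (σ with its i-th vertex removed). For instance
  ∂dghj = ghj − dhj + dgj − dgh,
  ∂defi = efi − dfi + dei − def.
The 21×2 boundary matrix has rank 2 and Smith normal form diag(1,1).

From H_k ≅ ker(∂_k) / im(∂_{k+1}) we obtain:

  H_0: rank C_0 − rank ∂_1 = 10 − 9 = 1, and the invariant factors of ∂_1 are all 1, so H_0 = Z.
  H_1: rank ker ∂_1 − rank ∂_2 = (26 − 9) − 17 = 0, and the invariant factors of ∂_2 are all 1, so H_1 = 0.
  H_2: rank ker ∂_2 − rank ∂_3 = (21 − 17) − 2 = 2, and the invariant factors of ∂_3 are all 1, so H_2 = Z^2.
  H_3: rank ker ∂_3 − rank ∂_4 = (2 − 2) − 0 = 0, and there is no ∂_4, so H_3 = 0.

As a check, the Euler characteristic is 10 − 26 + 21 − 2 = 3, which agrees with 1 − 0 + 2 − 0 = 3.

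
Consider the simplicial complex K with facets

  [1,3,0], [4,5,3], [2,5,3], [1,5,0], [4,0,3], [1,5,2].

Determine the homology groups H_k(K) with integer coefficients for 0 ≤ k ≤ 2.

Order the vertices as 0 < 1 < 2 < 3 < 4 < 5. Listing each simplex with vertices in this order, K has dimension 2 with simplices:

  0-simplices (6): [0], [1], [2], [3], [4], [5]
  1-simplices (12): [0,1], [0,3], [0,4], [0,5], [1,2], [1,3], [1,5], [2,3], [2,5], [3,4], [3,5], [4,5]
  2-simplices (6): [0,1,3], [0,1,5], [0,3,4], [1,2,5], [2,3,5], [3,4,5]

so the chain groups are C_0 ≅ Z^6, C_1 ≅ Z^12, C_2 ≅ Z^6.

The boundary map ∂_1: C_1 → C_0 maps an edge to its endpoints' difference, ∂[p,q] = q − p.
This gives a 6×12 integer matrix of rank 5; reducing to Smith normal form yields diagonal entries (1,1,1,1,1).

Boundary ∂_2: C_2 → C_1 sends each 2-simplex [p,q,r] to [q,r] − [p,r] + [p,q]. For instance
  ∂[0,1,3] = [1,3] − [0,3] + [0,1],
  ∂[1,2,5] = [2,5] − [1,5] + [1,2].
This gives a 12×6 integer matrix of rank 6; reducing to Smith normal form yields diagonal entries (1,1,1,1,1,1).

Now H_k = ker ∂_k / im ∂_{k+1}, so:

  H_0: rank C_0 − rank ∂_1 = 6 − 5 = 1, and the invariant factors of ∂_1 are all 1, so H_0 = Z.
  H_1: rank ker ∂_1 − rank ∂_2 = (12 − 5) − 6 = 1, and the invariant factors of ∂_2 are all 1, so H_1 = Z.
  H_2: rank ker ∂_2 − rank ∂_3 = (6 − 6) − 0 = 0, and there is no ∂_3, so H_2 = 0.

H_0 ≅ Z,  H_1 ≅ Z,  H_2 = 0.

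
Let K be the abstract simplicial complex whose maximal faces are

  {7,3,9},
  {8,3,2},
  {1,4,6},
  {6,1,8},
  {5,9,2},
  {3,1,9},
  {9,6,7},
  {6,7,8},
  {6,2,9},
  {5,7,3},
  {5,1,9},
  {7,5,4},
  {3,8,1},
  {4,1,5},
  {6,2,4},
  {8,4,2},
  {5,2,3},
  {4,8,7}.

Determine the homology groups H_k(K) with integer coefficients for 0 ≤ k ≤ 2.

H_0 = Z,  H_1 = Z ⊕ Z/2,  H_2 = 0.

We work with the vertex ordering 1 < 2 < 3 < 4 < 5 < 6 < 7 < 8 < 9. The simplices of K, each written with vertices in increasing order, are:

  0-simplices (9): [1], [2], [3], [4], [5], [6], [7], [8], [9]
  1-simplices (27): (27 of them)
  2-simplices (18): [1,3,8], [1,3,9], [1,4,5], [1,4,6], [1,5,9], [1,6,8], [2,3,5], [2,3,8], [2,4,6], [2,4,8], [2,5,9], [2,6,9], [3,5,7], [3,7,9], [4,5,7], [4,7,8], [6,7,8], [6,7,9]

Hence C_0 ≅ Z^9, C_1 ≅ Z^27, C_2 ≅ Z^18.

∂_1: C_1 → C_0 sends each edge [p,q] (with p < q) to q − p.
The 9×27 boundary matrix has rank 8 and Smith normal form diag(1,1,1,1,1,1,1,1).

Boundary ∂_2: C_2 → C_1 acts by ∂[p,q,r] = [q,r] − [p,r] + [p,q]. For instance
  ∂[2,6,9] = [6,9] − [2,9] + [2,6],
  ∂[1,3,9] = [3,9] − [1,9] + [1,3].
The resulting 27×18 matrix has rank 18, and its Smith normal form has invariant factors (1,1,1,1,1,1,1,1,1,1,1,1,1,1,1,1,1,2).

Computing H_k = (kernel of ∂_k) / (image of ∂_{k+1}):

  H_0: rank C_0 − rank ∂_1 = 9 − 8 = 1, and the invariant factors of ∂_1 are all 1, so H_0 = Z.
  H_1: rank ker ∂_1 − rank ∂_2 = (27 − 8) − 18 = 1, and ∂_2 has invariant factor 2 > 1, so H_1 = Z ⊕ Z/2.
  H_2: rank ker ∂_2 − rank ∂_3 = (18 − 18) − 0 = 0, and there is no ∂_3, so H_2 = 0.

As a check, the Euler characteristic is 9 − 27 + 18 = 0, which agrees with 1 − 1 + 0 = 0.
(K is a triangulation of the Klein bottle.)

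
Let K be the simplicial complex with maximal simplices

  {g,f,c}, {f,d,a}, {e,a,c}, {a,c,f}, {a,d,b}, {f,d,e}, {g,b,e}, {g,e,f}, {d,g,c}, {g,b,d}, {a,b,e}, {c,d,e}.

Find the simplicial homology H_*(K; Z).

Order the vertices as a < b < c < d < e < f < g. Listing each simplex with vertices in this order, K has dimension 2 with simplices:

  0-simplices (7): a, b, c, d, e, f, g
  1-simplices (18): ab, ac, ad, ae, af, bd, be, bg, cd, ce, cf, cg, de, df, dg, ef, eg, fg
  2-simplices (12): abd, abe, ace, acf, adf, bdg, beg, cde, cdg, cfg, def, efg

so the chain groups are C_0 ≅ Z^7, C_1 ≅ Z^18, C_2 ≅ Z^12.

The boundary map ∂_1: C_1 → C_0 is given by ∂[p,q] = [q] − [p]. For instance
  ∂de = e − d.
This gives a 7×18 integer matrix of rank 6; reducing to Smith normal form yields diagonal entries (1,1,1,1,1,1).

The boundary map ∂_2: C_2 → C_1 maps a triangle to the signed sum of its edges. For instance
  ∂efg = fg − eg + ef,
  ∂cdg = dg − cg + cd.
As a 18×12 matrix over Z this has rank 12, with invariant factors (1,1,1,1,1,1,1,1,1,1,1,2).

Now H_k = ker ∂_k / im ∂_{k+1}, so:

  H_0: rank C_0 − rank ∂_1 = 7 − 6 = 1, and the invariant factors of ∂_1 are all 1, so H_0 = Z.
  H_1: rank ker ∂_1 − rank ∂_2 = (18 − 6) − 12 = 0, and ∂_2 has invariant factor 2 > 1, so H_1 = Z/2.
  H_2: rank ker ∂_2 − rank ∂_3 = (12 − 12) − 0 = 0, and there is no ∂_3, so H_2 = 0.

(K is a triangulation of the real projective plane RP^2.)

H_0 = Z,  H_1 = Z/2,  H_2 = 0.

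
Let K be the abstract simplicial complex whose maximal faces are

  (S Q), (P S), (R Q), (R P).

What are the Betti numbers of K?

K has 4 vertices, 4 edges.
rank ∂_0 = 0, rank ∂_1 = 3 ⇒ b_0 = 4 − 0 − 3 = 1; all invariant factors of ∂_1 are 1 so no torsion. So H_0 = Z.
rank ∂_1 = 3, rank ∂_2 = 0 ⇒ b_1 = 4 − 3 − 0 = 1. So H_1 = Z.

b_0 = 1, b_1 = 1.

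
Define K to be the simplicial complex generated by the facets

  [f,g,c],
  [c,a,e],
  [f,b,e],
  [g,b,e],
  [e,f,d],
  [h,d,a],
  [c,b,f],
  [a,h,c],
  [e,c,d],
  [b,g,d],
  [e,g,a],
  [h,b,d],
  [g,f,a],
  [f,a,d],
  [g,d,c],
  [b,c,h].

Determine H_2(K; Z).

Fix the vertex order a < b < c < d < e < f < g < h and write every simplex with vertices in increasing order. Then dim K = 2 and the simplices of K are:

  0-simplices (8): a, b, c, d, e, f, g, h
  1-simplices (24): ac, ad, ae, af, ag, ah, bc, bd, be, bf, bg, bh, cd, ce, cf, cg, ch, de, df, dg, dh, ef, eg, fg
  2-simplices (16): ace, ach, adf, adh, aeg, afg, bcf, bch, bdg, bdh, bef, beg, cde, cdg, cfg, def

so the chain groups are C_0 ≅ Z^8, C_1 ≅ Z^24, C_2 ≅ Z^16.

The boundary map ∂_1: C_1 → C_0 sends each edge [p,q] (with p < q) to q − p. For instance
  ∂df = f − d.
The resulting 8×24 matrix has rank 7, and its Smith normal form has invariant factors (1,1,1,1,1,1,1).

∂_2: C_2 → C_1 sends each 2-simplex [p,q,r] to [q,r] − [p,r] + [p,q]. For instance
  ∂cde = de − ce + cd,
  ∂ace = ce − ae + ac.
This gives a 24×16 integer matrix of rank 15; reducing to Smith normal form yields diagonal entries (1,1,1,1,1,1,1,1,1,1,1,1,1,1,1).

Computing H_k = (kernel of ∂_k) / (image of ∂_{k+1}):

  H_2: rank ker ∂_2 − rank ∂_3 = (16 − 15) − 0 = 1, and there is no ∂_3, so H_2 = Z.

H_2 ≅ Z.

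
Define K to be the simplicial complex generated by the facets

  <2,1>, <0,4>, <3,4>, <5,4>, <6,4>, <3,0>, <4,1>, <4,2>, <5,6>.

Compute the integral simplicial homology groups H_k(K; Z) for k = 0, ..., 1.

H_0 ≅ Z,  H_1 ≅ Z^3.

Take the total order 0 < 1 < 2 < 3 < 4 < 5 < 6 on the vertex set. Then K (dimension 1) consists of the simplices:

  0-simplices (7): [0], [1], [2], [3], [4], [5], [6]
  1-simplices (9): [0,3], [0,4], [1,2], [1,4], [2,4], [3,4], [4,5], [4,6], [5,6]

Hence C_0 ≅ Z^7, C_1 ≅ Z^9.

The boundary map ∂_1: C_1 → C_0 maps an edge to its endpoints' difference, ∂[p,q] = q − p.
The resulting 7×9 matrix has rank 6, and its Smith normal form has invariant factors (1,1,1,1,1,1).

Computing H_k = (kernel of ∂_k) / (image of ∂_{k+1}):

  H_0: rank C_0 − rank ∂_1 = 7 − 6 = 1, and the invariant factors of ∂_1 are all 1, so H_0 ≅ Z.
  H_1: rank ker ∂_1 − rank ∂_2 = (9 − 6) − 0 = 3, and there is no ∂_2, so H_1 ≅ Z^3.

As a check, the Euler characteristic is 7 − 9 = -2, which agrees with 1 − 3 = -2.
(K is a triangulation of a wedge of 3 circles.)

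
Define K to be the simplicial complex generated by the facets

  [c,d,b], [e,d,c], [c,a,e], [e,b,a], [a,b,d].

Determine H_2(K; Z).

We work with the vertex ordering a < b < c < d < e. The simplices of K, each written with vertices in increasing order, are:

  0-simplices (5): a, b, c, d, e
  1-simplices (10): ab, ac, ad, ae, bc, bd, be, cd, ce, de
  2-simplices (5): abd, abe, ace, bcd, cde

Hence C_0 ≅ Z^5, C_1 ≅ Z^10, C_2 ≅ Z^5.

Boundary ∂_1: C_1 → C_0 is given by ∂[p,q] = [q] − [p]. For instance
  ∂ab = b − a.
As a 5×10 matrix over Z this has rank 4, with invariant factors (1,1,1,1).

∂_2: C_2 → C_1 acts by ∂[p,q,r] = [q,r] − [p,r] + [p,q]. For instance
  ∂cde = de − ce + cd,
  ∂ace = ce − ae + ac.
As a 10×5 matrix over Z this has rank 5, with invariant factors (1,1,1,1,1).

Now H_k = ker ∂_k / im ∂_{k+1}, so:

  H_2: rank ker ∂_2 − rank ∂_3 = (5 − 5) − 0 = 0, and there is no ∂_3, so H_2 = 0.

(K is a triangulation of the Möbius band.)

H_2 = 0.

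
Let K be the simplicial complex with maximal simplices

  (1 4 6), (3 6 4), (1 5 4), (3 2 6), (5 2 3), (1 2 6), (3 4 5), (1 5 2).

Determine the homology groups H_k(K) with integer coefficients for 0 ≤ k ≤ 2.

H_0 = Z,  H_1 = 0,  H_2 = Z.

K has 6 vertices, 12 edges, 8 triangles.
rank ∂_0 = 0, rank ∂_1 = 5 ⇒ b_0 = 6 − 0 − 5 = 1; all invariant factors of ∂_1 are 1 so no torsion. So H_0 = Z.
rank ∂_1 = 5, rank ∂_2 = 7 ⇒ b_1 = 12 − 5 − 7 = 0; all invariant factors of ∂_2 are 1 so no torsion. So H_1 = 0.
rank ∂_2 = 7, rank ∂_3 = 0 ⇒ b_2 = 8 − 7 − 0 = 1. So H_2 = Z.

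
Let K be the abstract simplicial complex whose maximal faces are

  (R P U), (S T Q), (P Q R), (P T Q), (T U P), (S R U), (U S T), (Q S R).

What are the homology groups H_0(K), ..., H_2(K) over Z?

H_0 ≅ Z,  H_1 = 0,  H_2 ≅ Z.

We work with the vertex ordering P < Q < R < S < T < U. The simplices of K, each written with vertices in increasing order, are:

  0-simplices (6): P, Q, R, S, T, U
  1-simplices (12): PQ, PR, PT, PU, QR, QS, QT, RS, RU, ST, SU, TU
  2-simplices (8): PQR, PQT, PRU, PTU, QRS, QST, RSU, STU

giving chain groups C_0 ≅ Z^6, C_1 ≅ Z^12, C_2 ≅ Z^8.

Boundary ∂_1: C_1 → C_0 is given by ∂[p,q] = [q] − [p].
The resulting 6×12 matrix has rank 5, and its Smith normal form has invariant factors (1,1,1,1,1).

Boundary ∂_2: C_2 → C_1 maps a triangle to the signed sum of its edges. For instance
  ∂STU = TU − SU + ST,
  ∂PQT = QT − PT + PQ.
As a 12×8 matrix over Z this has rank 7, with invariant factors (1,1,1,1,1,1,1).

Reading off H_k = ker ∂_k / im ∂_{k+1}:

  H_0: rank C_0 − rank ∂_1 = 6 − 5 = 1, and the invariant factors of ∂_1 are all 1, so H_0 = Z.
  H_1: rank ker ∂_1 − rank ∂_2 = (12 − 5) − 7 = 0, and the invariant factors of ∂_2 are all 1, so H_1 = 0.
  H_2: rank ker ∂_2 − rank ∂_3 = (8 − 7) − 0 = 1, and there is no ∂_3, so H_2 = Z.

(K is a triangulation of the 2-sphere S^2.)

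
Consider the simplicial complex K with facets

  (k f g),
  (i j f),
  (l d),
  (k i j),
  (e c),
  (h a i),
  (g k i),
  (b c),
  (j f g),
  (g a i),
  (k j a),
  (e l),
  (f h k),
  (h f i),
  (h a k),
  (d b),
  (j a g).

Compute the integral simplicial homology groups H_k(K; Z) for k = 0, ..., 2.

Order the vertices as a < b < c < d < e < f < g < h < i < j < k < l. Listing each simplex with vertices in this order, K has dimension 2 with simplices:

  0-simplices (12): a, b, c, d, e, f, g, h, i, j, k, l
  1-simplices (23): ag, ah, ai, aj, ak, bc, bd, ce, dl, el, fg, fh, fi, fj, fk, gi, gj, gk, hi, hk, ij, ik, jk
  2-simplices (12): agi, agj, ahi, ahk, ajk, fgj, fgk, fhi, fhk, fij, gik, ijk

giving chain groups C_0 ≅ Z^12, C_1 ≅ Z^23, C_2 ≅ Z^12.

∂_1: C_1 → C_0 sends each edge [p,q] (with p < q) to q − p. For instance
  ∂hi = i − h.
The 12×23 boundary matrix has rank 10 and Smith normal form diag(1,1,1,1,1,1,1,1,1,1).

Boundary ∂_2: C_2 → C_1 sends each 2-simplex [p,q,r] to [q,r] − [p,r] + [p,q]. For instance
  ∂fgj = gj − fj + fg,
  ∂fhk = hk − fk + fh.
The resulting 23×12 matrix has rank 12, and its Smith normal form has invariant factors (1,1,1,1,1,1,1,1,1,1,1,2).

Reading off H_k = ker ∂_k / im ∂_{k+1}:

  H_0: rank C_0 − rank ∂_1 = 12 − 10 = 2, and the invariant factors of ∂_1 are all 1, so H_0 = Z^2.
  H_1: rank ker ∂_1 − rank ∂_2 = (23 − 10) − 12 = 1, and ∂_2 has invariant factor 2 > 1, so H_1 = Z ⊕ Z/2Z.
  H_2: rank ker ∂_2 − rank ∂_3 = (12 − 12) − 0 = 0, and there is no ∂_3, so H_2 = 0.

(K is a triangulation of the disjoint union of the circle S^1 and the real projective plane RP^2.)

H_0 ≅ Z^2,  H_1 ≅ Z ⊕ Z/2Z,  H_2 = 0.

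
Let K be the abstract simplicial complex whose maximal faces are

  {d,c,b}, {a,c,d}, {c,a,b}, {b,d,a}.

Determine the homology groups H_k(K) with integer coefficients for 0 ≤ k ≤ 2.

H_0 ≅ Z,  H_1 = 0,  H_2 ≅ Z.

Order the vertices as a < b < c < d. Listing each simplex with vertices in this order, K has dimension 2 with simplices:

  0-simplices (4): a, b, c, d
  1-simplices (6): ab, ac, ad, bc, bd, cd
  2-simplices (4): abc, abd, acd, bcd

giving chain groups C_0 ≅ Z^4, C_1 ≅ Z^6, C_2 ≅ Z^4.

Boundary ∂_1: C_1 → C_0 sends each edge [p,q] (with p < q) to q − p.
The resulting 4×6 matrix has rank 3, and its Smith normal form has invariant factors (1,1,1).

Boundary ∂_2: C_2 → C_1 sends each 2-simplex [p,q,r] to [q,r] − [p,r] + [p,q]. For instance
  ∂acd = cd − ad + ac,
  ∂abc = bc − ac + ab.
The resulting 6×4 matrix has rank 3, and its Smith normal form has invariant factors (1,1,1).

Computing H_k = (kernel of ∂_k) / (image of ∂_{k+1}):

  H_0: rank C_0 − rank ∂_1 = 4 − 3 = 1, and the invariant factors of ∂_1 are all 1, so H_0 ≅ Z.
  H_1: rank ker ∂_1 − rank ∂_2 = (6 − 3) − 3 = 0, and the invariant factors of ∂_2 are all 1, so H_1 ≅ 0.
  H_2: rank ker ∂_2 − rank ∂_3 = (4 − 3) − 0 = 1, and there is no ∂_3, so H_2 ≅ Z.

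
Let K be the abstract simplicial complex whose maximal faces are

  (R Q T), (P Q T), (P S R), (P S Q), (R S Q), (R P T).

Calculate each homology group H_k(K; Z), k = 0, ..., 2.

We work with the vertex ordering P < Q < R < S < T. The simplices of K, each written with vertices in increasing order, are:

  0-simplices (5): P, Q, R, S, T
  1-simplices (9): PQ, PR, PS, PT, QR, QS, QT, RS, RT
  2-simplices (6): PQS, PQT, PRS, PRT, QRS, QRT

so the chain groups are C_0 ≅ Z^5, C_1 ≅ Z^9, C_2 ≅ Z^6.

∂_1: C_1 → C_0 sends each edge [p,q] (with p < q) to q − p. For instance
  ∂QR = R − Q.
As a 5×9 matrix over Z this has rank 4, with invariant factors (1,1,1,1).

The boundary map ∂_2: C_2 → C_1 acts by ∂[p,q,r] = [q,r] − [p,r] + [p,q]. For instance
  ∂PRT = RT − PT + PR,
  ∂PQT = QT − PT + PQ.
This gives a 9×6 integer matrix of rank 5; reducing to Smith normal form yields diagonal entries (1,1,1,1,1).

Computing H_k = (kernel of ∂_k) / (image of ∂_{k+1}):

  H_0: rank C_0 − rank ∂_1 = 5 − 4 = 1, and the invariant factors of ∂_1 are all 1, so H_0 ≅ Z.
  H_1: rank ker ∂_1 − rank ∂_2 = (9 − 4) − 5 = 0, and the invariant factors of ∂_2 are all 1, so H_1 ≅ 0.
  H_2: rank ker ∂_2 − rank ∂_3 = (6 − 5) − 0 = 1, and there is no ∂_3, so H_2 ≅ Z.

H_0 ≅ Z,  H_1 = 0,  H_2 ≅ Z.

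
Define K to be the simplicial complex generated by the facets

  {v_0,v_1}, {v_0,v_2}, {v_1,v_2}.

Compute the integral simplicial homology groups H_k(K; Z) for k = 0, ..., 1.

H_0 ≅ Z,  H_1 ≅ Z.

Take the total order v_0 < v_1 < v_2 on the vertex set. Then K (dimension 1) consists of the simplices:

  0-simplices (3): [v_0], [v_1], [v_2]
  1-simplices (3): [v_0,v_1], [v_0,v_2], [v_1,v_2]

Hence C_0 ≅ Z^3, C_1 ≅ Z^3.

∂_1: C_1 → C_0 sends each edge [p,q] (with p < q) to q − p.
This gives a 3×3 integer matrix of rank 2; reducing to Smith normal form yields diagonal entries (1,1).

From H_k ≅ ker(∂_k) / im(∂_{k+1}) we obtain:

  H_0: rank C_0 − rank ∂_1 = 3 − 2 = 1, and the invariant factors of ∂_1 are all 1, so H_0 ≅ Z.
  H_1: rank ker ∂_1 − rank ∂_2 = (3 − 2) − 0 = 1, and there is no ∂_2, so H_1 ≅ Z.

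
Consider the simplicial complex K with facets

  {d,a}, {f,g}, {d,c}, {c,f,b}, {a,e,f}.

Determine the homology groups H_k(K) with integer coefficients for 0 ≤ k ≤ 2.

Fix the vertex order a < b < c < d < e < f < g and write every simplex with vertices in increasing order. Then dim K = 2 and the simplices of K are:

  0-simplices (7): a, b, c, d, e, f, g
  1-simplices (9): ad, ae, af, bc, bf, cd, cf, ef, fg
  2-simplices (2): aef, bcf

so the chain groups are C_0 ≅ Z^7, C_1 ≅ Z^9, C_2 ≅ Z^2.

∂_1: C_1 → C_0 maps an edge to its endpoints' difference, ∂[p,q] = q − p. For instance
  ∂fg = g − f.
As a 7×9 matrix over Z this has rank 6, with invariant factors (1,1,1,1,1,1).

Boundary ∂_2: C_2 → C_1 acts by ∂[p,q,r] = [q,r] − [p,r] + [p,q]. For instance
  ∂aef = ef − af + ae,
  ∂bcf = cf − bf + bc.
The resulting 9×2 matrix has rank 2, and its Smith normal form has invariant factors (1,1).

From H_k ≅ ker(∂_k) / im(∂_{k+1}) we obtain:

  H_0: rank C_0 − rank ∂_1 = 7 − 6 = 1, and the invariant factors of ∂_1 are all 1, so H_0 ≅ Z.
  H_1: rank ker ∂_1 − rank ∂_2 = (9 − 6) − 2 = 1, and the invariant factors of ∂_2 are all 1, so H_1 ≅ Z.
  H_2: rank ker ∂_2 − rank ∂_3 = (2 − 2) − 0 = 0, and there is no ∂_3, so H_2 ≅ 0.

H_0 = Z,  H_1 = Z,  H_2 = 0.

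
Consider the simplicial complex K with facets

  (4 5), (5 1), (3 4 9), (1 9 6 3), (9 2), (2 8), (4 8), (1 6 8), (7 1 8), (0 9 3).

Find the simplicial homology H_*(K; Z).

H_0 ≅ Z,  H_1 ≅ Z^3,  H_2 = 0,  H_3 = 0.

Fix the vertex order 0 < 1 < 2 < 3 < 4 < 5 < 6 < 7 < 8 < 9 and write every simplex with vertices in increasing order. Then dim K = 3 and the simplices of K are:

  0-simplices (10): [0], [1], [2], [3], [4], [5], [6], [7], [8], [9]
  1-simplices (19): [0,3], [0,9], [1,3], [1,5], [1,6], [1,7], [1,8], [1,9], [2,8], [2,9], [3,4], [3,6], [3,9], [4,5], [4,8], [4,9], [6,8], [6,9], [7,8]
  2-simplices (8): [0,3,9], [1,3,6], [1,3,9], [1,6,8], [1,6,9], [1,7,8], [3,4,9], [3,6,9]
  3-simplices (1): [1,3,6,9]

Hence C_0 ≅ Z^10, C_1 ≅ Z^19, C_2 ≅ Z^8, C_3 ≅ Z^1.

Boundary ∂_1: C_1 → C_0 maps an edge to its endpoints' difference, ∂[p,q] = q − p.
The 10×19 boundary matrix has rank 9 and Smith normal form diag(1,1,1,1,1,1,1,1,1).

The boundary map ∂_2: C_2 → C_1 sends each 2-simplex [p,q,r] to [q,r] − [p,r] + [p,q]. For instance
  ∂[1,6,9] = [6,9] − [1,9] + [1,6],
  ∂[1,3,9] = [3,9] − [1,9] + [1,3].
As a 19×8 matrix over Z this has rank 7, with invariant factors (1,1,1,1,1,1,1).

The boundary map ∂_3: C_3 → C_2 sends each 3-simplex σ to the alternating sum Σ_i (−1)^i (σ with its i-th vertex removed). For instance
  ∂[1,3,6,9] = [3,6,9] − [1,6,9] + [1,3,9] − [1,3,6].
The resulting 8×1 matrix has rank 1, and its Smith normal form has invariant factors (1).

Reading off H_k = ker ∂_k / im ∂_{k+1}:

  H_0: rank C_0 − rank ∂_1 = 10 − 9 = 1, and the invariant factors of ∂_1 are all 1, so H_0 ≅ Z.
  H_1: rank ker ∂_1 − rank ∂_2 = (19 − 9) − 7 = 3, and the invariant factors of ∂_2 are all 1, so H_1 ≅ Z^3.
  H_2: rank ker ∂_2 − rank ∂_3 = (8 − 7) − 1 = 0, and the invariant factors of ∂_3 are all 1, so H_2 ≅ 0.
  H_3: rank ker ∂_3 − rank ∂_4 = (1 − 1) − 0 = 0, and there is no ∂_4, so H_3 ≅ 0.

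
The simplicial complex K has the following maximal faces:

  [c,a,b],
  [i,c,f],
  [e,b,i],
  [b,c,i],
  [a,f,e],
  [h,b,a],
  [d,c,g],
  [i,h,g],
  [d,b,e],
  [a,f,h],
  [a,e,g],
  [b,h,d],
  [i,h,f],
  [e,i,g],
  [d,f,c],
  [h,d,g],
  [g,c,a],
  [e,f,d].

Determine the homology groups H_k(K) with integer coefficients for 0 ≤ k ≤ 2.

Order the vertices as a < b < c < d < e < f < g < h < i. Listing each simplex with vertices in this order, K has dimension 2 with simplices:

  0-simplices (9): a, b, c, d, e, f, g, h, i
  1-simplices (27): ab, ac, ae, af, ag, ah, bc, bd, be, bh, bi, cd, cf, cg, ci, de, df, dg, dh, ef, eg, ei, fh, fi, gh, gi, hi
  2-simplices (18): abc, abh, acg, aef, aeg, afh, bci, bde, bdh, bei, cdf, cdg, cfi, def, dgh, egi, fhi, ghi

Hence C_0 ≅ Z^9, C_1 ≅ Z^27, C_2 ≅ Z^18.

Boundary ∂_1: C_1 → C_0 sends each edge [p,q] (with p < q) to q − p.
This gives a 9×27 integer matrix of rank 8; reducing to Smith normal form yields diagonal entries (1,1,1,1,1,1,1,1).

∂_2: C_2 → C_1 maps a triangle to the signed sum of its edges. For instance
  ∂acg = cg − ag + ac,
  ∂bde = de − be + bd.
As a 27×18 matrix over Z this has rank 17, with invariant factors (1,1,1,1,1,1,1,1,1,1,1,1,1,1,1,1,1).

Computing H_k = (kernel of ∂_k) / (image of ∂_{k+1}):

  H_0: rank C_0 − rank ∂_1 = 9 − 8 = 1, and the invariant factors of ∂_1 are all 1, so H_0 ≅ Z.
  H_1: rank ker ∂_1 − rank ∂_2 = (27 − 8) − 17 = 2, and the invariant factors of ∂_2 are all 1, so H_1 ≅ Z^2.
  H_2: rank ker ∂_2 − rank ∂_3 = (18 − 17) − 0 = 1, and there is no ∂_3, so H_2 ≅ Z.

As a check, the Euler characteristic is 9 − 27 + 18 = 0, which agrees with 1 − 2 + 1 = 0.
(K is a triangulation of the torus T^2.)

H_0 = Z,  H_1 = Z^2,  H_2 = Z.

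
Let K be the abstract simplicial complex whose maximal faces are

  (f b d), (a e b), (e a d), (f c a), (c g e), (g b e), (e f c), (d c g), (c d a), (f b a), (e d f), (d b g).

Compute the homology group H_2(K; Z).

Order the vertices as a < b < c < d < e < f < g. Listing each simplex with vertices in this order, K has dimension 2 with simplices:

  0-simplices (7): a, b, c, d, e, f, g
  1-simplices (18): ab, ac, ad, ae, af, bd, be, bf, bg, cd, ce, cf, cg, de, df, dg, ef, eg
  2-simplices (12): abe, abf, acd, acf, ade, bdf, bdg, beg, cdg, cef, ceg, def

so the chain groups are C_0 ≅ Z^7, C_1 ≅ Z^18, C_2 ≅ Z^12.

Boundary ∂_1: C_1 → C_0 maps an edge to its endpoints' difference, ∂[p,q] = q − p. For instance
  ∂cd = d − c.
The 7×18 boundary matrix has rank 6 and Smith normal form diag(1,1,1,1,1,1).

Boundary ∂_2: C_2 → C_1 maps a triangle to the signed sum of its edges. For instance
  ∂ceg = eg − cg + ce,
  ∂acd = cd − ad + ac.
The resulting 18×12 matrix has rank 12, and its Smith normal form has invariant factors (1,1,1,1,1,1,1,1,1,1,1,2).

Now H_k = ker ∂_k / im ∂_{k+1}, so:

  H_2: rank ker ∂_2 − rank ∂_3 = (12 − 12) − 0 = 0, and there is no ∂_3, so H_2 ≅ 0.

H_2 = 0.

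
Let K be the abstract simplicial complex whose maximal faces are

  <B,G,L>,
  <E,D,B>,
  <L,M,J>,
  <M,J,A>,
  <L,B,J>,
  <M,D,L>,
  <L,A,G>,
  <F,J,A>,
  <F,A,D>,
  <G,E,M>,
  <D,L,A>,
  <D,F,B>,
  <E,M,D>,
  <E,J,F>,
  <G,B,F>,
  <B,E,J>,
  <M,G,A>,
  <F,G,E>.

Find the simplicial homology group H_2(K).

H_2 ≅ 0.

Order the vertices as A < B < D < E < F < G < J < L < M. Listing each simplex with vertices in this order, K has dimension 2 with simplices:

  0-simplices (9): A, B, D, E, F, G, J, L, M
  1-simplices (27): AD, AF, AG, AJ, AL, AM, BD, BE, BF, BG, BJ, BL, DE, DF, DL, DM, EF, EG, EJ, EM, FG, FJ, GL, GM, JL, JM, LM
  2-simplices (18): ADF, ADL, AFJ, AGL, AGM, AJM, BDE, BDF, BEJ, BFG, BGL, BJL, DEM, DLM, EFG, EFJ, EGM, JLM

giving chain groups C_0 ≅ Z^9, C_1 ≅ Z^27, C_2 ≅ Z^18.

The boundary map ∂_1: C_1 → C_0 is given by ∂[p,q] = [q] − [p]. For instance
  ∂AD = D − A.
As a 9×27 matrix over Z this has rank 8, with invariant factors (1,1,1,1,1,1,1,1).

∂_2: C_2 → C_1 sends each 2-simplex [p,q,r] to [q,r] − [p,r] + [p,q]. For instance
  ∂EFJ = FJ − EJ + EF,
  ∂EGM = GM − EM + EG.
As a 27×18 matrix over Z this has rank 18, with invariant factors (1,1,1,1,1,1,1,1,1,1,1,1,1,1,1,1,1,2).

Now H_k = ker ∂_k / im ∂_{k+1}, so:

  H_2: rank ker ∂_2 − rank ∂_3 = (18 − 18) − 0 = 0, and there is no ∂_3, so H_2 ≅ 0.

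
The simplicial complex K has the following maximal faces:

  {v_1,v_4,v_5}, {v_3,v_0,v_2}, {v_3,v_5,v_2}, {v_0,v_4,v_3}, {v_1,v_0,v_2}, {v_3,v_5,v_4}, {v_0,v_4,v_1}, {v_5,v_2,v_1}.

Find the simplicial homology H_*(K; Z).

H_0 = Z,  H_1 = 0,  H_2 = Z.

Take the total order v_0 < v_1 < v_2 < v_3 < v_4 < v_5 on the vertex set. Then K (dimension 2) consists of the simplices:

  0-simplices (6): [v_0], [v_1], [v_2], [v_3], [v_4], [v_5]
  1-simplices (12): [v_0,v_1], [v_0,v_2], [v_0,v_3], [v_0,v_4], [v_1,v_2], [v_1,v_4], [v_1,v_5], [v_2,v_3], [v_2,v_5], [v_3,v_4], [v_3,v_5], [v_4,v_5]
  2-simplices (8): [v_0,v_1,v_2], [v_0,v_1,v_4], [v_0,v_2,v_3], [v_0,v_3,v_4], [v_1,v_2,v_5], [v_1,v_4,v_5], [v_2,v_3,v_5], [v_3,v_4,v_5]

Hence C_0 ≅ Z^6, C_1 ≅ Z^12, C_2 ≅ Z^8.

The boundary map ∂_1: C_1 → C_0 maps an edge to its endpoints' difference, ∂[p,q] = q − p.
The 6×12 boundary matrix has rank 5 and Smith normal form diag(1,1,1,1,1).

∂_2: C_2 → C_1 acts by ∂[p,q,r] = [q,r] − [p,r] + [p,q]. For instance
  ∂[v_3,v_4,v_5] = [v_4,v_5] − [v_3,v_5] + [v_3,v_4],
  ∂[v_0,v_3,v_4] = [v_3,v_4] − [v_0,v_4] + [v_0,v_3].
As a 12×8 matrix over Z this has rank 7, with invariant factors (1,1,1,1,1,1,1).

From H_k ≅ ker(∂_k) / im(∂_{k+1}) we obtain:

  H_0: rank C_0 − rank ∂_1 = 6 − 5 = 1, and the invariant factors of ∂_1 are all 1, so H_0 ≅ Z.
  H_1: rank ker ∂_1 − rank ∂_2 = (12 − 5) − 7 = 0, and the invariant factors of ∂_2 are all 1, so H_1 ≅ 0.
  H_2: rank ker ∂_2 − rank ∂_3 = (8 − 7) − 0 = 1, and there is no ∂_3, so H_2 ≅ Z.

(K is a triangulation of the 2-sphere S^2.)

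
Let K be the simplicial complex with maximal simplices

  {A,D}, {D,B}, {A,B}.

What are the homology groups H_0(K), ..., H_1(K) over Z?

We work with the vertex ordering A < B < D. The simplices of K, each written with vertices in increasing order, are:

  0-simplices (3): A, B, D
  1-simplices (3): AB, AD, BD

so the chain groups are C_0 ≅ Z^3, C_1 ≅ Z^3.

The boundary map ∂_1: C_1 → C_0 maps an edge to its endpoints' difference, ∂[p,q] = q − p.
As a 3×3 matrix over Z this has rank 2, with invariant factors (1,1).

Computing H_k = (kernel of ∂_k) / (image of ∂_{k+1}):

  H_0: rank C_0 − rank ∂_1 = 3 − 2 = 1, and the invariant factors of ∂_1 are all 1, so H_0 = Z.
  H_1: rank ker ∂_1 − rank ∂_2 = (3 − 2) − 0 = 1, and there is no ∂_2, so H_1 = Z.

H_0 = Z,  H_1 = Z.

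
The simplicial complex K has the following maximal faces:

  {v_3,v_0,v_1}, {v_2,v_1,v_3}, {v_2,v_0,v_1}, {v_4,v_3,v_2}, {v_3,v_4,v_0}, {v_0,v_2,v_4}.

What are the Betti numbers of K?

Fix the vertex order v_0 < v_1 < v_2 < v_3 < v_4 and write every simplex with vertices in increasing order. Then dim K = 2 and the simplices of K are:

  0-simplices (5): [v_0], [v_1], [v_2], [v_3], [v_4]
  1-simplices (9): [v_0,v_1], [v_0,v_2], [v_0,v_3], [v_0,v_4], [v_1,v_2], [v_1,v_3], [v_2,v_3], [v_2,v_4], [v_3,v_4]
  2-simplices (6): [v_0,v_1,v_2], [v_0,v_1,v_3], [v_0,v_2,v_4], [v_0,v_3,v_4], [v_1,v_2,v_3], [v_2,v_3,v_4]

so the chain groups are C_0 ≅ Z^5, C_1 ≅ Z^9, C_2 ≅ Z^6.

∂_1: C_1 → C_0 is given by ∂[p,q] = [q] − [p].
As a 5×9 matrix over Z this has rank 4, with invariant factors (1,1,1,1).

Boundary ∂_2: C_2 → C_1 sends each 2-simplex [p,q,r] to [q,r] − [p,r] + [p,q]. For instance
  ∂[v_0,v_1,v_3] = [v_1,v_3] − [v_0,v_3] + [v_0,v_1],
  ∂[v_0,v_3,v_4] = [v_3,v_4] − [v_0,v_4] + [v_0,v_3].
This gives a 9×6 integer matrix of rank 5; reducing to Smith normal form yields diagonal entries (1,1,1,1,1).

Reading off H_k = ker ∂_k / im ∂_{k+1}:

  H_0: rank C_0 − rank ∂_1 = 5 − 4 = 1, and the invariant factors of ∂_1 are all 1, so H_0 ≅ Z.
  H_1: rank ker ∂_1 − rank ∂_2 = (9 − 4) − 5 = 0, and the invariant factors of ∂_2 are all 1, so H_1 ≅ 0.
  H_2: rank ker ∂_2 − rank ∂_3 = (6 − 5) − 0 = 1, and there is no ∂_3, so H_2 ≅ Z.

(K is a triangulation of the 2-sphere S^2.)

Hence the Betti numbers are b_0 = 1, b_1 = 0, b_2 = 1.

b_0 = 1, b_1 = 0, b_2 = 1.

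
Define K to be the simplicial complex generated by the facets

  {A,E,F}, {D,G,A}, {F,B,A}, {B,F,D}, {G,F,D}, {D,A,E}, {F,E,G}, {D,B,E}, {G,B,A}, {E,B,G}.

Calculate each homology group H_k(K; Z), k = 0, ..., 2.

H_0 = Z,  H_1 = Z_2,  H_2 = 0.

Order the vertices as A < B < D < E < F < G. Listing each simplex with vertices in this order, K has dimension 2 with simplices:

  0-simplices (6): A, B, D, E, F, G
  1-simplices (15): AB, AD, AE, AF, AG, BD, BE, BF, BG, DE, DF, DG, EF, EG, FG
  2-simplices (10): ABF, ABG, ADE, ADG, AEF, BDE, BDF, BEG, DFG, EFG

giving chain groups C_0 ≅ Z^6, C_1 ≅ Z^15, C_2 ≅ Z^10.

The boundary map ∂_1: C_1 → C_0 maps an edge to its endpoints' difference, ∂[p,q] = q − p. For instance
  ∂DF = F − D.
As a 6×15 matrix over Z this has rank 5, with invariant factors (1,1,1,1,1).

Boundary ∂_2: C_2 → C_1 acts by ∂[p,q,r] = [q,r] − [p,r] + [p,q]. For instance
  ∂BDF = DF − BF + BD,
  ∂ABG = BG − AG + AB.
The 15×10 boundary matrix has rank 10 and Smith normal form diag(1,1,1,1,1,1,1,1,1,2).

Computing H_k = (kernel of ∂_k) / (image of ∂_{k+1}):

  H_0: rank C_0 − rank ∂_1 = 6 − 5 = 1, and the invariant factors of ∂_1 are all 1, so H_0 = Z.
  H_1: rank ker ∂_1 − rank ∂_2 = (15 − 5) − 10 = 0, and ∂_2 has invariant factor 2 > 1, so H_1 = Z_2.
  H_2: rank ker ∂_2 − rank ∂_3 = (10 − 10) − 0 = 0, and there is no ∂_3, so H_2 = 0.

As a check, the Euler characteristic is 6 − 15 + 10 = 1, which agrees with 1 − 0 + 0 = 1.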